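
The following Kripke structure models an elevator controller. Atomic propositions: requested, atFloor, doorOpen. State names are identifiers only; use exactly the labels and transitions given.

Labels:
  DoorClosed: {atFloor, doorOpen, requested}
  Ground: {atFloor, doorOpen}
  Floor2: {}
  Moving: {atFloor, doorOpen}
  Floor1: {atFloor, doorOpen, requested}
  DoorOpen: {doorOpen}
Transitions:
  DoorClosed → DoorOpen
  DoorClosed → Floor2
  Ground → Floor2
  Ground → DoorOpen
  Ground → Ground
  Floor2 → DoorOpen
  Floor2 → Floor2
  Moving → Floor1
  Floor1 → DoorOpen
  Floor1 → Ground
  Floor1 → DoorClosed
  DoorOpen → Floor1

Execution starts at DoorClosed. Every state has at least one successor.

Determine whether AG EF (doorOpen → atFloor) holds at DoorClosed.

Holds

States satisfying EF (doorOpen → atFloor): {DoorClosed, Ground, Floor2, Moving, Floor1, DoorOpen}.
States satisfying AG EF (doorOpen → atFloor): {DoorClosed, Ground, Floor2, Moving, Floor1, DoorOpen}.
Every state reachable from DoorClosed satisfies EF (doorOpen → atFloor).
DoorClosed ∈ Sat(AG EF (doorOpen → atFloor)).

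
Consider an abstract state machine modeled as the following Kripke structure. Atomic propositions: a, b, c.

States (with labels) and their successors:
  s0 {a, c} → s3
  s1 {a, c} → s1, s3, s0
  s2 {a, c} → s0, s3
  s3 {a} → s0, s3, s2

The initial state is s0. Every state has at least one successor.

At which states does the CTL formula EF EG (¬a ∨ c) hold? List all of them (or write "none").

States satisfying EG (¬a ∨ c): {s1}.
States satisfying EF EG (¬a ∨ c): {s1}.

{s1}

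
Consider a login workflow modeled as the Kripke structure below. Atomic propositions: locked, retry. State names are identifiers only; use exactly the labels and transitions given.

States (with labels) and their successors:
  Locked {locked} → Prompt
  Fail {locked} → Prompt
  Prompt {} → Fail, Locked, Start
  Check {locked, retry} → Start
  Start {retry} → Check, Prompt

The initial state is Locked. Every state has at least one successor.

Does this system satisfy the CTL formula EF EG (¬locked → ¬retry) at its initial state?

States satisfying EG (¬locked → ¬retry): {Locked, Fail, Prompt}.
States satisfying EF EG (¬locked → ¬retry): {Locked, Fail, Prompt, Check, Start}.
Some path from Locked reaches a state where EG (¬locked → ¬retry) holds.
Locked ∈ Sat(EF EG (¬locked → ¬retry)).

Satisfied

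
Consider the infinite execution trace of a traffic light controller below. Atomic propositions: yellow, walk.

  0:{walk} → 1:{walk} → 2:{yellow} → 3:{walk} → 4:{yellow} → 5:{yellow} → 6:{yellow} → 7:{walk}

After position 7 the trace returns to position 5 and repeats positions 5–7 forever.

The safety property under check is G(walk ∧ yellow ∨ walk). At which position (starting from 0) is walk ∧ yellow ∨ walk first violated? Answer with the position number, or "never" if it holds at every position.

2

Check walk ∧ yellow ∨ walk at each position in order: 0 ✓, 1 ✓.
At position 2 the labels are {yellow}, so walk ∧ yellow ∨ walk is false there. This is the first violation.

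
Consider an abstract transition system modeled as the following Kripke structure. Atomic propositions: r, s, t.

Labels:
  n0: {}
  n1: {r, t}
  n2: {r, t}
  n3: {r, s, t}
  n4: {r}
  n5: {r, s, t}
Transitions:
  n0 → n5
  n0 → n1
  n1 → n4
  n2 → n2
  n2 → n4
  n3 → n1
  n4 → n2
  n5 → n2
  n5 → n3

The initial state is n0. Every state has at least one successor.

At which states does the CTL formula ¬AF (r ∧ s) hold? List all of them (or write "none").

States satisfying r ∧ s: {n3, n5}.
States satisfying AF (r ∧ s): {n3, n5}.
States satisfying ¬AF (r ∧ s): {n0, n1, n2, n4}.

{n0, n1, n2, n4}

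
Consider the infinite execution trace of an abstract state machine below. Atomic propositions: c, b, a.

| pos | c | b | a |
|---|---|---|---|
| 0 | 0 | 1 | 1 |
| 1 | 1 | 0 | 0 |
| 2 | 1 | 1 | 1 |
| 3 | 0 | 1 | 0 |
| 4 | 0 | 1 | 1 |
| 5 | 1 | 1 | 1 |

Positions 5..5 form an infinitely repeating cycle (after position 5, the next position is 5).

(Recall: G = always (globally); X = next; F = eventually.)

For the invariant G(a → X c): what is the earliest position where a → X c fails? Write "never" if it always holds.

Check a → X c at each position in order: 0 ✓, 1 ✓.
At position 2 the labels are {a, b, c} and the next position 3 has {b}, so a → X c is false there. This is the first violation.

2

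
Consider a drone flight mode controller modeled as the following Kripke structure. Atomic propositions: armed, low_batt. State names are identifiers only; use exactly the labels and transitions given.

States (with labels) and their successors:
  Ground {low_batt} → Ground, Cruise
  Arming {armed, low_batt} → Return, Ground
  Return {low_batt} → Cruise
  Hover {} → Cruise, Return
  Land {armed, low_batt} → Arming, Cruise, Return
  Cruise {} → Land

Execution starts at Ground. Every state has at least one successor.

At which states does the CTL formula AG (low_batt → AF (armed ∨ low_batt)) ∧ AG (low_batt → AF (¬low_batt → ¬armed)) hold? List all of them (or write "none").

{Ground, Arming, Return, Hover, Land, Cruise}

States satisfying low_batt → AF (armed ∨ low_batt): {Ground, Arming, Return, Hover, Land, Cruise}.
States satisfying AG (low_batt → AF (armed ∨ low_batt)): {Ground, Arming, Return, Hover, Land, Cruise}.
States satisfying low_batt → AF (¬low_batt → ¬armed): {Ground, Arming, Return, Hover, Land, Cruise}.
States satisfying AG (low_batt → AF (¬low_batt → ¬armed)): {Ground, Arming, Return, Hover, Land, Cruise}.
States satisfying AG (low_batt → AF (armed ∨ low_batt)) ∧ AG (low_batt → AF (¬low_batt → ¬armed)): {Ground, Arming, Return, Hover, Land, Cruise}.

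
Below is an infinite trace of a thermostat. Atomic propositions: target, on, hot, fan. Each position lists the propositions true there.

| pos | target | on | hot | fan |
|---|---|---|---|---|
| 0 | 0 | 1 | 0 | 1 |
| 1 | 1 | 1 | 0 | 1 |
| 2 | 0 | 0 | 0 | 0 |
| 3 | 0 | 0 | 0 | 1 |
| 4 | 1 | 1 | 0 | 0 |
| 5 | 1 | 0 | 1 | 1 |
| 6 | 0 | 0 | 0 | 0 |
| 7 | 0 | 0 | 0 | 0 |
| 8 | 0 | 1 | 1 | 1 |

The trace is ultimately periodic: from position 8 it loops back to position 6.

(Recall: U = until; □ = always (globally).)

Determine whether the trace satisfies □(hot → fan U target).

hot → fan U target must hold at every position from 0 onward. It fails at position 8, so □(hot → fan U target) is false.
Positions where hot holds: 5, 8.
Check fan U target at each: 5→ok, 8→fails.

Violated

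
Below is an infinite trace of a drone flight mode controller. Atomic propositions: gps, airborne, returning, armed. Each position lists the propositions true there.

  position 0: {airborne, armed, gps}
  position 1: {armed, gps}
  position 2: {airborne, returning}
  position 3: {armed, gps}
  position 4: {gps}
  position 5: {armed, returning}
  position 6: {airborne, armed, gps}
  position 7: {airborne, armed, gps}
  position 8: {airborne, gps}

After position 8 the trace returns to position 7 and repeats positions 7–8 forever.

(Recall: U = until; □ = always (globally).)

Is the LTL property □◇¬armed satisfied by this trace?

◇¬armed holds at every position 0..8, and those are all positions ever visited, so □◇¬armed holds.

Satisfied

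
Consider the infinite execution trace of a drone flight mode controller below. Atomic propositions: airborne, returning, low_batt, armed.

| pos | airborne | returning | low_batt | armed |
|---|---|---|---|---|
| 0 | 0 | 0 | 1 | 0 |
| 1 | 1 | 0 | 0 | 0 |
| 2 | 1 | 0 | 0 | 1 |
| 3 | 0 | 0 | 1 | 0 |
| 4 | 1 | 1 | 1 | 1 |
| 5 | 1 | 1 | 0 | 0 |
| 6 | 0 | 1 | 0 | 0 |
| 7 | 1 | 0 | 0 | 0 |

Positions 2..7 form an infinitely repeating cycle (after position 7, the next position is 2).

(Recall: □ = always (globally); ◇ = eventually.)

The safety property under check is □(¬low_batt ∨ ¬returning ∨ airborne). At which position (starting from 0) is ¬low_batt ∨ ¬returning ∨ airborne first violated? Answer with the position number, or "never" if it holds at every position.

never

¬low_batt ∨ ¬returning ∨ airborne holds at every position 0..7, and those are all the positions the trace ever visits, so the invariant □(¬low_batt ∨ ¬returning ∨ airborne) is never violated.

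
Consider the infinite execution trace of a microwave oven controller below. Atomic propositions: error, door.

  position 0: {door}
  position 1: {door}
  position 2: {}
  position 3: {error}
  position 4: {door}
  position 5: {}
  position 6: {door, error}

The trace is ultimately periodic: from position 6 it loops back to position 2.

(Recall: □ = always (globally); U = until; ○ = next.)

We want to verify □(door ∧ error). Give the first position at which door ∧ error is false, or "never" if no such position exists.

0

At position 0 the labels are {door}, so door ∧ error is false there. This is the first violation.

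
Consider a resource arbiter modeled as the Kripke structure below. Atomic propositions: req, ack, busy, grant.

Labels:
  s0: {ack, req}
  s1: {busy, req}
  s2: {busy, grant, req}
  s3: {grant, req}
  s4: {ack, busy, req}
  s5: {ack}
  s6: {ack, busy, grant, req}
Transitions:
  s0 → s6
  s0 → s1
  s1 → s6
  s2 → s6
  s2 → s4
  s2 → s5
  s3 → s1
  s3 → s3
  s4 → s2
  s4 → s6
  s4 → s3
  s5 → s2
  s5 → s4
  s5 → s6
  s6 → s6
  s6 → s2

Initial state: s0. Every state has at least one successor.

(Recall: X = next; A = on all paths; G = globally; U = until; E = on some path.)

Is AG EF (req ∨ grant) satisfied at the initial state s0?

Satisfied

States satisfying EF (req ∨ grant): {s0, s1, s2, s3, s4, s5, s6}.
States satisfying AG EF (req ∨ grant): {s0, s1, s2, s3, s4, s5, s6}.
Every state reachable from s0 satisfies EF (req ∨ grant).
s0 ∈ Sat(AG EF (req ∨ grant)).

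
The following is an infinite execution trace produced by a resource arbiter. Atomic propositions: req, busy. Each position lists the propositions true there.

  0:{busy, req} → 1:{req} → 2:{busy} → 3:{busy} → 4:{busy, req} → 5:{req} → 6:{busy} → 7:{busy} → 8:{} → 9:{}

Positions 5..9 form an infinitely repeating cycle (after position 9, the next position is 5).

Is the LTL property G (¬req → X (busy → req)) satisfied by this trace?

¬req → X (busy → req) must hold at every position from 0 onward. It fails at position 2, so G (¬req → X (busy → req)) is false.
Positions where ¬req holds: 2, 3, 6, 7, 8, 9.
Check X (busy → req) at each: 2→fails, 3→ok, 6→fails, 7→ok, 8→ok, 9→ok.

Violated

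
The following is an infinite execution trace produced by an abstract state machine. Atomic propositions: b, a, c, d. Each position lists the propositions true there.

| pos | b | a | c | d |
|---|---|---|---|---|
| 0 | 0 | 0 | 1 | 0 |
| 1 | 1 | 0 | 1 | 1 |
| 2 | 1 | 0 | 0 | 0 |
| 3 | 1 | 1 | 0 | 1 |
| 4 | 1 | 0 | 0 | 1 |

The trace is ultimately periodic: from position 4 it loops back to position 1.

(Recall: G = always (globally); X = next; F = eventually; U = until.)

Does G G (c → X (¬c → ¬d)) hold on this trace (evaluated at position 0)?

Satisfied

G (c → X (¬c → ¬d)) holds at every position 0..4, and those are all positions ever visited, so G G (c → X (¬c → ¬d)) holds.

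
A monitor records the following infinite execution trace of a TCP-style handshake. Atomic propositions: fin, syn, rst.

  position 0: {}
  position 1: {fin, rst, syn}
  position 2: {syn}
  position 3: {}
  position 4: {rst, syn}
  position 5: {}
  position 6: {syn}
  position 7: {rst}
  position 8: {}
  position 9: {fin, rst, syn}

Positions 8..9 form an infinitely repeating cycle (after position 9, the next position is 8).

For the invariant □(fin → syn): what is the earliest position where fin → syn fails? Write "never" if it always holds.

fin → syn holds at every position 0..9, and those are all the positions the trace ever visits, so the invariant □(fin → syn) is never violated.

never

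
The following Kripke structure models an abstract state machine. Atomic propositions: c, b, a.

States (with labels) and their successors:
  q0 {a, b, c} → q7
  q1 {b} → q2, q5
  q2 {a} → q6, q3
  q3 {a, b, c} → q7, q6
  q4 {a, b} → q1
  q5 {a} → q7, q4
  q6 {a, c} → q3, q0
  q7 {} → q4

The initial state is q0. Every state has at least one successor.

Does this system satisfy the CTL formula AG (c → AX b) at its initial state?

States satisfying c → AX b: {q1, q2, q4, q5, q6, q7}.
States satisfying AG (c → AX b): ∅.
q0 is reachable from q0 and violates c → AX b, so AG fails at q0.
q0 ∉ Sat(AG (c → AX b)).

Violated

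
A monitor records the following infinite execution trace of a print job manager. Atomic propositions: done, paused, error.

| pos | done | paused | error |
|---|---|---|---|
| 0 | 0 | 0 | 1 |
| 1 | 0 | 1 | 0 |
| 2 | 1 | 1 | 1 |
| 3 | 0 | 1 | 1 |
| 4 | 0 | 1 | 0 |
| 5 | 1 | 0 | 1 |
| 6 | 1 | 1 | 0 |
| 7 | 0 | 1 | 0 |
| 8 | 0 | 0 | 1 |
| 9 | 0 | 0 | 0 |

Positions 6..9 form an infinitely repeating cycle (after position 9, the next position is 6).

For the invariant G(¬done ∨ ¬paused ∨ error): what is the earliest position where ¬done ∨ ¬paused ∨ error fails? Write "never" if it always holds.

6

Check ¬done ∨ ¬paused ∨ error at each position in order: 0 ✓, 1 ✓, 2 ✓, 3 ✓, 4 ✓, 5 ✓.
At position 6 the labels are {done, paused}, so ¬done ∨ ¬paused ∨ error is false there. This is the first violation.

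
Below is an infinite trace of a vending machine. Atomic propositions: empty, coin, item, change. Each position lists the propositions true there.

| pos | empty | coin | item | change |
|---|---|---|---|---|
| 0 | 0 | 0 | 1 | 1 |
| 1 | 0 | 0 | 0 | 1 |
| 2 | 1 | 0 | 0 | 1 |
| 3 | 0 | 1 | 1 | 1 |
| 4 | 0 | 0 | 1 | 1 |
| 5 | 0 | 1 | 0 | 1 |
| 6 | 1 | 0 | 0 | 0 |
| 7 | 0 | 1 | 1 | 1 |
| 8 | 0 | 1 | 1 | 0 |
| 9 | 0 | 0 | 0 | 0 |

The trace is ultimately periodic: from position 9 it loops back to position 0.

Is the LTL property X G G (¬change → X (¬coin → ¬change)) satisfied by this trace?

No

The position after 0 is 1; G G (¬change → X (¬coin → ¬change)) is false there.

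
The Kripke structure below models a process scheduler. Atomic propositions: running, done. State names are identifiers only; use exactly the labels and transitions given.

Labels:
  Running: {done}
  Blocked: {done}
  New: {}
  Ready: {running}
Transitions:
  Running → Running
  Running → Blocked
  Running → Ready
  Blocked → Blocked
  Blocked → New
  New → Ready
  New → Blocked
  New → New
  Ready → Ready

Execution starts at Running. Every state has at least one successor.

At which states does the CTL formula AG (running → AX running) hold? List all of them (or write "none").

States satisfying running → AX running: {Running, Blocked, New, Ready}.
States satisfying AG (running → AX running): {Running, Blocked, New, Ready}.

{Running, Blocked, New, Ready}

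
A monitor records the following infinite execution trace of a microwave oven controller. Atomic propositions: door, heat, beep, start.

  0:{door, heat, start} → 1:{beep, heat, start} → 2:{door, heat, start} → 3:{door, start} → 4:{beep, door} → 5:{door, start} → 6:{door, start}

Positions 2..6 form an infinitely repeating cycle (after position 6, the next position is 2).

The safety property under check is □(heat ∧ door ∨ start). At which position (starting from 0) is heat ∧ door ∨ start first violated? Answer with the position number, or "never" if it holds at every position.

Check heat ∧ door ∨ start at each position in order: 0 ✓, 1 ✓, 2 ✓, 3 ✓.
At position 4 the labels are {beep, door}, so heat ∧ door ∨ start is false there. This is the first violation.

4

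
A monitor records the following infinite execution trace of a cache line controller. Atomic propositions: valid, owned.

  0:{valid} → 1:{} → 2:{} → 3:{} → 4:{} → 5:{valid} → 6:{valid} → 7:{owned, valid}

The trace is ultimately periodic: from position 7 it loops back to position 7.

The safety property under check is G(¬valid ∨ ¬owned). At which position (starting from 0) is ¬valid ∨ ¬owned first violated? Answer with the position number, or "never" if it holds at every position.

Check ¬valid ∨ ¬owned at each position in order: 0 ✓, 1 ✓, 2 ✓, 3 ✓, 4 ✓, 5 ✓, 6 ✓.
At position 7 the labels are {owned, valid}, so ¬valid ∨ ¬owned is false there. This is the first violation.

7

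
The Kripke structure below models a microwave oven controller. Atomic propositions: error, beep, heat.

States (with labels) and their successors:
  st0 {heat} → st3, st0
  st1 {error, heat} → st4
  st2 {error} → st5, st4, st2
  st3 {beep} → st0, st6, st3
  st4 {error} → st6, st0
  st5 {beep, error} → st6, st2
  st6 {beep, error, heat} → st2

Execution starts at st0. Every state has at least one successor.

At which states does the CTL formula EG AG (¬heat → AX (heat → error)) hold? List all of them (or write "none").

States satisfying AG (¬heat → AX (heat → error)): ∅.
States satisfying EG AG (¬heat → AX (heat → error)): ∅.

none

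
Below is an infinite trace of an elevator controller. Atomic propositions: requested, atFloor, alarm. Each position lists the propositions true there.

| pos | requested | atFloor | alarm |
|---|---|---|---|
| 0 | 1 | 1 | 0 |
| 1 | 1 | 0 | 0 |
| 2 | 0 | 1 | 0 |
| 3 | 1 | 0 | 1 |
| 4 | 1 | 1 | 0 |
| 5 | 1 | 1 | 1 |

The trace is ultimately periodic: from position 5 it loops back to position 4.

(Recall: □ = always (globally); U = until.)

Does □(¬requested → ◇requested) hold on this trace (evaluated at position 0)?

¬requested → ◇requested holds at every position 0..5, and those are all positions ever visited, so □(¬requested → ◇requested) holds.
Positions where ¬requested holds: 2.
Check ◇requested at each: 2→ok.

Yes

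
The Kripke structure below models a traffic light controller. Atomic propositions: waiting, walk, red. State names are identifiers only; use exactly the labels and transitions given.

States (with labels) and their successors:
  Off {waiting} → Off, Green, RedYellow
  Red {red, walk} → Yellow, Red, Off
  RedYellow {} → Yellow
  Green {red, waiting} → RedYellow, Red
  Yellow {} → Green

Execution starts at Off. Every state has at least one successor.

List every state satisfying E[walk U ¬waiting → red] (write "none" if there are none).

{Off, Red, Green}

States satisfying walk: {Red}.
States satisfying ¬waiting → red: {Off, Red, Green}.
States satisfying E[walk U ¬waiting → red]: {Off, Red, Green}.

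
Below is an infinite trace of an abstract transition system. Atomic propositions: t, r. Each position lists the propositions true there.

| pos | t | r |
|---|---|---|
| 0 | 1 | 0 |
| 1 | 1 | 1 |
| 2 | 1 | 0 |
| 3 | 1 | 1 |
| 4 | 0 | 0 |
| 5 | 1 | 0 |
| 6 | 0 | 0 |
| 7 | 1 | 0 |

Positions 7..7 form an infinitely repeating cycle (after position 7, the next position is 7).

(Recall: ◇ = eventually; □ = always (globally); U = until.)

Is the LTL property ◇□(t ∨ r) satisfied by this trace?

Yes

□(t ∨ r) holds at position 7, which is reachable from 0, so ◇□(t ∨ r) holds.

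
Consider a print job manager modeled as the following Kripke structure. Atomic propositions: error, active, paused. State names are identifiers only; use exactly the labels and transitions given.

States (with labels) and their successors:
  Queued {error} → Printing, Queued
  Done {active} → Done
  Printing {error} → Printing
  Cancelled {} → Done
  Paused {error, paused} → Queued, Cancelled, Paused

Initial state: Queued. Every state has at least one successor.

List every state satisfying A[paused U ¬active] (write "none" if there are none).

States satisfying paused: {Paused}.
States satisfying ¬active: {Queued, Printing, Cancelled, Paused}.
States satisfying A[paused U ¬active]: {Queued, Printing, Cancelled, Paused}.

{Queued, Printing, Cancelled, Paused}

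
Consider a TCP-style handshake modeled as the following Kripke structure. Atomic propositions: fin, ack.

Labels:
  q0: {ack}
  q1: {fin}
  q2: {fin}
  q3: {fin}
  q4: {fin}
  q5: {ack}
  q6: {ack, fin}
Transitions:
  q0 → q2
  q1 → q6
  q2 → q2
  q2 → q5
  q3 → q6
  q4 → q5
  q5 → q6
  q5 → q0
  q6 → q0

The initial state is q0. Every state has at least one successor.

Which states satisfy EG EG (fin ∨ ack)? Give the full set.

States satisfying EG (fin ∨ ack): {q0, q1, q2, q3, q4, q5, q6}.
States satisfying EG EG (fin ∨ ack): {q0, q1, q2, q3, q4, q5, q6}.

{q0, q1, q2, q3, q4, q5, q6}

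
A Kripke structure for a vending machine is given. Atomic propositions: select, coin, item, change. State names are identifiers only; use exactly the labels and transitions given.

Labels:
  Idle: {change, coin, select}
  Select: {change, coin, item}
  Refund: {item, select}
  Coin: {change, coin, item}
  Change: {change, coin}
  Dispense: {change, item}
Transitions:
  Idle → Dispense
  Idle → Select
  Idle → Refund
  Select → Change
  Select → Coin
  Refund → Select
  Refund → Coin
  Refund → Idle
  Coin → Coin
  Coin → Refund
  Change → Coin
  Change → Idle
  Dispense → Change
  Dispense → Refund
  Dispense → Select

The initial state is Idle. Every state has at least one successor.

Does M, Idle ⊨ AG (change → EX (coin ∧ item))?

Holds

States satisfying change → EX (coin ∧ item): {Idle, Select, Refund, Coin, Change, Dispense}.
States satisfying AG (change → EX (coin ∧ item)): {Idle, Select, Refund, Coin, Change, Dispense}.
Every state reachable from Idle satisfies change → EX (coin ∧ item).
Idle ∈ Sat(AG (change → EX (coin ∧ item))).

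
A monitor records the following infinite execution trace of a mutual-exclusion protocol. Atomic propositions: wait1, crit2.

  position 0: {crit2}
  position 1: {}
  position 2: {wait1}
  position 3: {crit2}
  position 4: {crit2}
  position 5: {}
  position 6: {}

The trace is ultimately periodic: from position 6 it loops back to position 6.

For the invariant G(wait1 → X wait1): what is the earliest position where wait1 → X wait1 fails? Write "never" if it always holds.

2

Check wait1 → X wait1 at each position in order: 0 ✓, 1 ✓.
At position 2 the labels are {wait1} and the next position 3 has {crit2}, so wait1 → X wait1 is false there. This is the first violation.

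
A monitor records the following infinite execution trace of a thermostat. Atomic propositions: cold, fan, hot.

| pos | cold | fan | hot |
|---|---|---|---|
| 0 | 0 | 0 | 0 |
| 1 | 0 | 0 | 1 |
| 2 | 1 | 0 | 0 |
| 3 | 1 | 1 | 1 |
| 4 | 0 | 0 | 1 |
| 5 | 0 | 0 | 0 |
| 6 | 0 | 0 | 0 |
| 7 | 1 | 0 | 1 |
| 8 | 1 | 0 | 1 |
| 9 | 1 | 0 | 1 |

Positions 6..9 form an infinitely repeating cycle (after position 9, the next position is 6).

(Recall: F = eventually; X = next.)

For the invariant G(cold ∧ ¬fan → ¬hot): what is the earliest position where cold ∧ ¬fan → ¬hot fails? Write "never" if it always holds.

Check cold ∧ ¬fan → ¬hot at each position in order: 0 ✓, 1 ✓, 2 ✓, 3 ✓, 4 ✓, 5 ✓, 6 ✓.
At position 7 the labels are {cold, hot}, so cold ∧ ¬fan → ¬hot is false there. This is the first violation.

7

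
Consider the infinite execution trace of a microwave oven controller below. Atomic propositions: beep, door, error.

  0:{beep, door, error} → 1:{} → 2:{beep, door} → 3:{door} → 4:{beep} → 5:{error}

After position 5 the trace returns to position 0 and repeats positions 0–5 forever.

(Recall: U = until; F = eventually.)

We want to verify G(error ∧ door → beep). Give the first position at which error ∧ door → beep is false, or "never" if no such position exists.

error ∧ door → beep holds at every position 0..5, and those are all the positions the trace ever visits, so the invariant G(error ∧ door → beep) is never violated.

never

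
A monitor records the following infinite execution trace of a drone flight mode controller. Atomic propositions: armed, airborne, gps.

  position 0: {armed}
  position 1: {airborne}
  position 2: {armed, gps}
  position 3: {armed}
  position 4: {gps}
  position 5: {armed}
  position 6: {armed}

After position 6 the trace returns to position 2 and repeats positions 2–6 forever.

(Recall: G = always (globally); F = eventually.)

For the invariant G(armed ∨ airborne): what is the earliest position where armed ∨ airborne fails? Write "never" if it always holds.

4

Check armed ∨ airborne at each position in order: 0 ✓, 1 ✓, 2 ✓, 3 ✓.
At position 4 the labels are {gps}, so armed ∨ airborne is false there. This is the first violation.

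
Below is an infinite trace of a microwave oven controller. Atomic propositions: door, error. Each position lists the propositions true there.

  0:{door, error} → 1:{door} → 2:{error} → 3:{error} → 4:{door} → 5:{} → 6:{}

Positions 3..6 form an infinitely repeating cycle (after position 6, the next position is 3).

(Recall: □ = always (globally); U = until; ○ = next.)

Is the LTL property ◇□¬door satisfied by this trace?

Violated

□¬door is false at every position 0..6, so it never becomes true and ◇□¬door fails.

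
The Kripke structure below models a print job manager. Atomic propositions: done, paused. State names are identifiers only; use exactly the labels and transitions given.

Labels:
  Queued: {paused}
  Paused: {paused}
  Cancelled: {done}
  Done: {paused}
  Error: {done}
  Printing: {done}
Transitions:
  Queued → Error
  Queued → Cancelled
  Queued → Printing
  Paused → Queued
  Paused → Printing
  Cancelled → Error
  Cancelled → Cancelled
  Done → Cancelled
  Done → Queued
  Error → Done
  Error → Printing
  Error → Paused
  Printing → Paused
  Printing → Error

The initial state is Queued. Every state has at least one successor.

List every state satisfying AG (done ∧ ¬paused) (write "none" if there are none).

States satisfying done ∧ ¬paused: {Cancelled, Error, Printing}.
States satisfying AG (done ∧ ¬paused): ∅.

none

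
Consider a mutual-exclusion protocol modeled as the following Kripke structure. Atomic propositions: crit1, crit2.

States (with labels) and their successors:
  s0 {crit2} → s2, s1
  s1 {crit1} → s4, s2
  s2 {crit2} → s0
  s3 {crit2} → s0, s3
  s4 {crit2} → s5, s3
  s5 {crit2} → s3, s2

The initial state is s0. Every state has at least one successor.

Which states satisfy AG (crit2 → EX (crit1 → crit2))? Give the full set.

States satisfying crit2 → EX (crit1 → crit2): {s0, s1, s2, s3, s4, s5}.
States satisfying AG (crit2 → EX (crit1 → crit2)): {s0, s1, s2, s3, s4, s5}.

{s0, s1, s2, s3, s4, s5}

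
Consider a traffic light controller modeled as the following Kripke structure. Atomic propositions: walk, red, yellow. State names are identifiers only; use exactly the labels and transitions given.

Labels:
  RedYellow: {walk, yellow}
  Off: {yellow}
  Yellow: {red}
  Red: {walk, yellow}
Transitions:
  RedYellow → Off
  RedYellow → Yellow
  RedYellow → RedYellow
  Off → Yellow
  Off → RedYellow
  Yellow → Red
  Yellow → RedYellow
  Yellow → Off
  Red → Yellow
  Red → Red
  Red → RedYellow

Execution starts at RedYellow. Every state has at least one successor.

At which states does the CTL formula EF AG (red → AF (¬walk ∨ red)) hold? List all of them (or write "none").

States satisfying AG (red → AF (¬walk ∨ red)): {RedYellow, Off, Yellow, Red}.
States satisfying EF AG (red → AF (¬walk ∨ red)): {RedYellow, Off, Yellow, Red}.

{RedYellow, Off, Yellow, Red}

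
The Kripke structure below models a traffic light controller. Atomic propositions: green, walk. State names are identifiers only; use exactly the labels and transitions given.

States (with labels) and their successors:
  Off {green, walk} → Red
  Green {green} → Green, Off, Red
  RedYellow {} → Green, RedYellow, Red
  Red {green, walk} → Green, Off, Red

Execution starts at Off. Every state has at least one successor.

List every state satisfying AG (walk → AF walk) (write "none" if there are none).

{Off, Green, RedYellow, Red}

States satisfying walk → AF walk: {Off, Green, RedYellow, Red}.
States satisfying AG (walk → AF walk): {Off, Green, RedYellow, Red}.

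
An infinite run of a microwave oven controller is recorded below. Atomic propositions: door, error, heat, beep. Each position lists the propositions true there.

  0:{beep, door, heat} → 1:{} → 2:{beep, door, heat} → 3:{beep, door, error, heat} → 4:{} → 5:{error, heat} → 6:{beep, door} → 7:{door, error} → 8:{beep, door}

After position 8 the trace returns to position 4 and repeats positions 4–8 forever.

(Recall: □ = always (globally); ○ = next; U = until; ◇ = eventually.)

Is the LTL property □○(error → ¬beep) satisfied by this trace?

○(error → ¬beep) must hold at every position from 0 onward. It fails at position 2, so □○(error → ¬beep) is false.

Does not hold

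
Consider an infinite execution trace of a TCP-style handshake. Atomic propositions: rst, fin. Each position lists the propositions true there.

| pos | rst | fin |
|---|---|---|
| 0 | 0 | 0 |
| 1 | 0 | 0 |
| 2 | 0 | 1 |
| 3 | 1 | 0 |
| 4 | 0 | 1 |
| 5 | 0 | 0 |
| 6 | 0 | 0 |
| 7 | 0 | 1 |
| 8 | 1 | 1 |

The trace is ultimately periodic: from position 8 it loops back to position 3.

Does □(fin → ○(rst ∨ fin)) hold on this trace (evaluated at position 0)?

fin → ○(rst ∨ fin) must hold at every position from 0 onward. It fails at position 4, so □(fin → ○(rst ∨ fin)) is false.
Positions where fin holds: 2, 4, 7, 8.
Check ○(rst ∨ fin) at each: 2→ok, 4→fails, 7→ok, 8→ok.

No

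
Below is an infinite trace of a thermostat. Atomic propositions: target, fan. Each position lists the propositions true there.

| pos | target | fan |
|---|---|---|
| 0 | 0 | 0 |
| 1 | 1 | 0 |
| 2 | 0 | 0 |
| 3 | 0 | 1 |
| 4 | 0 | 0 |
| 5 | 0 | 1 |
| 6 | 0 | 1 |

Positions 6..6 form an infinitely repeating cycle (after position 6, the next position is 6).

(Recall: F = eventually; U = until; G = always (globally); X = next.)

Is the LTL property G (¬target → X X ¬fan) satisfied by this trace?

¬target → X X ¬fan must hold at every position from 0 onward. It fails at position 3, so G (¬target → X X ¬fan) is false.
Positions where ¬target holds: 0, 2, 3, 4, 5, 6.
Check X X ¬fan at each: 0→ok, 2→ok, 3→fails, 4→fails, 5→fails, 6→fails.

Does not hold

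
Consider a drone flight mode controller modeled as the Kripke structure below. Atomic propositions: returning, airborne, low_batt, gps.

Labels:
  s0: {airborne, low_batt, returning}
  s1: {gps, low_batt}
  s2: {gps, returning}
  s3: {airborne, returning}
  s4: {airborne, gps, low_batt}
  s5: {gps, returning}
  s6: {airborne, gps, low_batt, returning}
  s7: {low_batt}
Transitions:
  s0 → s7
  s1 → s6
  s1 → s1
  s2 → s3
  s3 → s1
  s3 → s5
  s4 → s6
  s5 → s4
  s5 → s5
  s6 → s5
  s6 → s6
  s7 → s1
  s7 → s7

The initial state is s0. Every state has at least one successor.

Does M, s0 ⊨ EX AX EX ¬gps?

No

States satisfying AX EX ¬gps: {s0}.
States satisfying EX AX EX ¬gps: ∅.
No suitable path/successor from s0 witnesses the formula.
s0 ∉ Sat(EX AX EX ¬gps).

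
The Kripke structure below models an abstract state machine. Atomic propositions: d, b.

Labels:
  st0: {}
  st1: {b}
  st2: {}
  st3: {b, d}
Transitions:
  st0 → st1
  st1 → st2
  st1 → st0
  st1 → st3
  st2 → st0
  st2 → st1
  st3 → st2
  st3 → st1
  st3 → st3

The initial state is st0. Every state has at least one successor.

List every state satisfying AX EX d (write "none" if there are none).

{st0}

States satisfying EX d: {st1, st3}.
States satisfying AX EX d: {st0}.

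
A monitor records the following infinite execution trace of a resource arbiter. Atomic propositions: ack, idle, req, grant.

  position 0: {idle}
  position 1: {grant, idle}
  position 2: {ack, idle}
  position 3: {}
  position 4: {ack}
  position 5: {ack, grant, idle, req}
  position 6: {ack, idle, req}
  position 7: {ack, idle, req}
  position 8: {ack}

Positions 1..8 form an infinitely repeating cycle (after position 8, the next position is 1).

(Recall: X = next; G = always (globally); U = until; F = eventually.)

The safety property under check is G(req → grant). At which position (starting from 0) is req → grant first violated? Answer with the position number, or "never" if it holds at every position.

6

Check req → grant at each position in order: 0 ✓, 1 ✓, 2 ✓, 3 ✓, 4 ✓, 5 ✓.
At position 6 the labels are {ack, idle, req}, so req → grant is false there. This is the first violation.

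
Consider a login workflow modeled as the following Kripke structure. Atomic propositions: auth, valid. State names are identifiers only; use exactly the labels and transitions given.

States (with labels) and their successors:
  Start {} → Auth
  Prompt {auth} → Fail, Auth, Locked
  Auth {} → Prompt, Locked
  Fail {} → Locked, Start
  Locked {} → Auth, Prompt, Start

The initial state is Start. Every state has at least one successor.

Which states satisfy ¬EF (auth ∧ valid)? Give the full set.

States satisfying auth ∧ valid: ∅.
States satisfying EF (auth ∧ valid): ∅.
States satisfying ¬EF (auth ∧ valid): {Start, Prompt, Auth, Fail, Locked}.

{Start, Prompt, Auth, Fail, Locked}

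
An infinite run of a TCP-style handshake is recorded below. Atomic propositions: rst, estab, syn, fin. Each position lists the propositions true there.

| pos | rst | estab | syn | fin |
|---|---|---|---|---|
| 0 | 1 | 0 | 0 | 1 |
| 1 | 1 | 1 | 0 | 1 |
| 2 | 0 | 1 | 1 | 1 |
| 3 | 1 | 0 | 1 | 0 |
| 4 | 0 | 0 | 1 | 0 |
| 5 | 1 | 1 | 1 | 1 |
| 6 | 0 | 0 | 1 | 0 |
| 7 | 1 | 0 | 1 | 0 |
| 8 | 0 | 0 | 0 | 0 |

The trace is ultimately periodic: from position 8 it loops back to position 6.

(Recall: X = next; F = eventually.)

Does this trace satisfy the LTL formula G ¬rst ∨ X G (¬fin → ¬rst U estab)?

¬rst must hold at every position from 0 onward. It fails at position 0, so G ¬rst is false.
The position after 0 is 1; G (¬fin → ¬rst U estab) is false there.
At position 0: G ¬rst is false; X G (¬fin → ¬rst U estab) is false; so G ¬rst ∨ X G (¬fin → ¬rst U estab) is false.

Does not hold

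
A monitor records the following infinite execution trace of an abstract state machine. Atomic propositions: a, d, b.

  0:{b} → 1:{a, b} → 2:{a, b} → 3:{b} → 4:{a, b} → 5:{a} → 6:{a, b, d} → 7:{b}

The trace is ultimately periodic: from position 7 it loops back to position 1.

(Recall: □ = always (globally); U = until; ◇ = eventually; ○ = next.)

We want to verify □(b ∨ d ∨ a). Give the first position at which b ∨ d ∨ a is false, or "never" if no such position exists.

never

b ∨ d ∨ a holds at every position 0..7, and those are all the positions the trace ever visits, so the invariant □(b ∨ d ∨ a) is never violated.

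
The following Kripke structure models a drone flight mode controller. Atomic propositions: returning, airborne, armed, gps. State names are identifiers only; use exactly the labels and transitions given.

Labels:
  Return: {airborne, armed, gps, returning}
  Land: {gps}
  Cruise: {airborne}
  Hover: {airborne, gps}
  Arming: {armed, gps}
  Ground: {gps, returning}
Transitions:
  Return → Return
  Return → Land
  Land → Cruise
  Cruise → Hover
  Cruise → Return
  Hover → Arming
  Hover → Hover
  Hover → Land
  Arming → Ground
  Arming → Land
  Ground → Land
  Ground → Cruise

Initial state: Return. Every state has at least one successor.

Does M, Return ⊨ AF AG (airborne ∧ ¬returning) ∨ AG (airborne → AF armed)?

States satisfying AG (airborne ∧ ¬returning): ∅.
States satisfying AF AG (airborne ∧ ¬returning): ∅.
States satisfying airborne → AF armed: {Return, Land, Arming, Ground}.
States satisfying AG (airborne → AF armed): ∅.
States satisfying AF AG (airborne ∧ ¬returning) ∨ AG (airborne → AF armed): ∅.
Return ∉ Sat(AF AG (airborne ∧ ¬returning) ∨ AG (airborne → AF armed)).

Violated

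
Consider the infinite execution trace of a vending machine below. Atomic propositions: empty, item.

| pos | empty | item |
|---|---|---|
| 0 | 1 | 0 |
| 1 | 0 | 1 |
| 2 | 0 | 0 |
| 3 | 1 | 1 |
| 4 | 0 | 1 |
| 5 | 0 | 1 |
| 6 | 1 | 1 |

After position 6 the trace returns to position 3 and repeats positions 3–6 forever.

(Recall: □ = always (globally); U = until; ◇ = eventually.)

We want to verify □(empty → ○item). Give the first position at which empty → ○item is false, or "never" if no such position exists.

empty → ○item holds at every position 0..6, and those are all the positions the trace ever visits, so the invariant □(empty → ○item) is never violated.

never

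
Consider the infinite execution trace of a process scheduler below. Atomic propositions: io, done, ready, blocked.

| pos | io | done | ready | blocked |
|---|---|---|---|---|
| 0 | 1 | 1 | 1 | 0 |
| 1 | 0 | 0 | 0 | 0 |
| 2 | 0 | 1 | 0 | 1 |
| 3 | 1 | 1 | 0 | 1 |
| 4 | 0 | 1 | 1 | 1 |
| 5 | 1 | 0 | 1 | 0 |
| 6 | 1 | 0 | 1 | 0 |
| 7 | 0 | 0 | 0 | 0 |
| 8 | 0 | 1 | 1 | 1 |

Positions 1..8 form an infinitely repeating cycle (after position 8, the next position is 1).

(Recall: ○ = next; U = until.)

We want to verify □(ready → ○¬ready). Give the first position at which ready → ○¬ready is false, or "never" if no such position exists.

Check ready → ○¬ready at each position in order: 0 ✓, 1 ✓, 2 ✓, 3 ✓.
At position 4 the labels are {blocked, done, ready} and the next position 5 has {io, ready}, so ready → ○¬ready is false there. This is the first violation.

4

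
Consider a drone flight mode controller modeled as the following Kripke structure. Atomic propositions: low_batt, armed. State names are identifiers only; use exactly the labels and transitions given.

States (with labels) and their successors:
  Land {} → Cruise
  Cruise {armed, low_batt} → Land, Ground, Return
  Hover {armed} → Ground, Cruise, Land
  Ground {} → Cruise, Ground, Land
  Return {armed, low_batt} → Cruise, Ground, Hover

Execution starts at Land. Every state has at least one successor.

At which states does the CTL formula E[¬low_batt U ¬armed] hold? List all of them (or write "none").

States satisfying ¬low_batt: {Land, Hover, Ground}.
States satisfying ¬armed: {Land, Ground}.
States satisfying E[¬low_batt U ¬armed]: {Land, Hover, Ground}.

{Land, Hover, Ground}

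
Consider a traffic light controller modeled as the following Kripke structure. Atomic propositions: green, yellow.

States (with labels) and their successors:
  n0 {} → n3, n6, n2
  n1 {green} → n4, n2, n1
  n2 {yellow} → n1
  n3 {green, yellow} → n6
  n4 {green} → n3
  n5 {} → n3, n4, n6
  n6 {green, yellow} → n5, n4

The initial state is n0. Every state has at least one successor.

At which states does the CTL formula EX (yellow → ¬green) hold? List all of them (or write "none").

States satisfying yellow → ¬green: {n0, n1, n2, n4, n5}.
States satisfying EX (yellow → ¬green): {n0, n1, n2, n5, n6}.

{n0, n1, n2, n5, n6}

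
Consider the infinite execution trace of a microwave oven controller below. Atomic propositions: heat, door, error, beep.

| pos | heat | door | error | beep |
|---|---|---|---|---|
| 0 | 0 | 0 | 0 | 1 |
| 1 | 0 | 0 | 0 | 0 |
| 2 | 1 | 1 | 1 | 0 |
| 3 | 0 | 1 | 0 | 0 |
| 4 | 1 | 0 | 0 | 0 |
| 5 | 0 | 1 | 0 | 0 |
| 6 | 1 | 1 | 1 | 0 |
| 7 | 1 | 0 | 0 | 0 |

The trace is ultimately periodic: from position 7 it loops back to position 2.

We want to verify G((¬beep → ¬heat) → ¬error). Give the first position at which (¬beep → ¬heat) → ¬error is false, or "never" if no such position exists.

(¬beep → ¬heat) → ¬error holds at every position 0..7, and those are all the positions the trace ever visits, so the invariant G((¬beep → ¬heat) → ¬error) is never violated.

never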